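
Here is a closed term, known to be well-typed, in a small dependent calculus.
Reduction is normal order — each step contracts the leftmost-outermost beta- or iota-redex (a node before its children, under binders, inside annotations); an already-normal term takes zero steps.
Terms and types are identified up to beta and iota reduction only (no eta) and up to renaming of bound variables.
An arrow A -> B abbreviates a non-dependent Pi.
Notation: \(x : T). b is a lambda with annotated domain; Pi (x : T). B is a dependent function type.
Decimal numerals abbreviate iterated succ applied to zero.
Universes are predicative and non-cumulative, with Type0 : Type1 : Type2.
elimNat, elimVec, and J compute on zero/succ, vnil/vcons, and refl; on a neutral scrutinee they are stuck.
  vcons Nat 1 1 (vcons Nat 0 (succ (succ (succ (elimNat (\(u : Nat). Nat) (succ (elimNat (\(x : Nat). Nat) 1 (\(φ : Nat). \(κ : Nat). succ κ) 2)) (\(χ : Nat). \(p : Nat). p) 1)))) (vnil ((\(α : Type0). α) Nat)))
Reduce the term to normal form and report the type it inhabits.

resulting normal form:
  vcons Nat 1 1 (vcons Nat 0 7 (vnil Nat))
the term's type:
  Vec Nat 2


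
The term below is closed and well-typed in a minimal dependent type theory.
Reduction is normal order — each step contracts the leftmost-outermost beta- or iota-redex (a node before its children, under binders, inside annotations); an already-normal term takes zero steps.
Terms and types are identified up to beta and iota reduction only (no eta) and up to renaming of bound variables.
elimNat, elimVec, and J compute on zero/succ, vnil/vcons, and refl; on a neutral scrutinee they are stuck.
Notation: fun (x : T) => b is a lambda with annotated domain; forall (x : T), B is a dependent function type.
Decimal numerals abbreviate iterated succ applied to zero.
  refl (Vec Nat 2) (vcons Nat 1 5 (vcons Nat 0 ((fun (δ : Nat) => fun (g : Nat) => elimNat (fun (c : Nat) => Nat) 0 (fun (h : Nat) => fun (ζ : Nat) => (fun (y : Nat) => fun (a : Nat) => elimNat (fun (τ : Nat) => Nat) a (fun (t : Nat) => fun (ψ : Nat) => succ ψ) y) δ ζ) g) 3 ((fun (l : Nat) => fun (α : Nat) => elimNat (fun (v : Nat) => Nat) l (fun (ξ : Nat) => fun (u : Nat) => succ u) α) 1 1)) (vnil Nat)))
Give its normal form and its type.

normal form:
  refl (Vec Nat 2) (vcons Nat 1 5 (vcons Nat 0 6 (vnil Nat)))
inferred type:
  Eq (Vec Nat 2) (vcons Nat 1 5 (vcons Nat 0 6 (vnil Nat))) (vcons Nat 1 5 (vcons Nat 0 6 (vnil Nat)))


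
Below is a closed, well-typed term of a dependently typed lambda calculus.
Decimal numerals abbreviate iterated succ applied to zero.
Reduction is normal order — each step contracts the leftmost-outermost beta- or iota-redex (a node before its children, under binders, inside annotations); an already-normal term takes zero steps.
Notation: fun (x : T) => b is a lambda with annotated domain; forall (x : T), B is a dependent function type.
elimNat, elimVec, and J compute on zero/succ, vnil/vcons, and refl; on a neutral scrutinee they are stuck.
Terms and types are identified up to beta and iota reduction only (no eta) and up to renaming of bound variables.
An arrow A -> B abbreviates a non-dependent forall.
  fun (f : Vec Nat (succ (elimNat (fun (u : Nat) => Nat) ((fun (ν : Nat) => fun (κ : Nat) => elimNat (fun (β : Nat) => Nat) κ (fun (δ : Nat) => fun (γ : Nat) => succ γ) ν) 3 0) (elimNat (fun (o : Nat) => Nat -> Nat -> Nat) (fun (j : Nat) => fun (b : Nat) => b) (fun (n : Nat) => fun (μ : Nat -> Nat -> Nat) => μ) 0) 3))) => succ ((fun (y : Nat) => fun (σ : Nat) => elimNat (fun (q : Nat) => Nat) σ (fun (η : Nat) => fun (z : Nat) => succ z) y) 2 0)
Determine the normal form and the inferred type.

reduced normal form:
  fun (f : Vec Nat 4) => 3
inferred type:
  Vec Nat 4 -> Nat
observation: normalization takes exactly 34 steps under the normal-order strategy.


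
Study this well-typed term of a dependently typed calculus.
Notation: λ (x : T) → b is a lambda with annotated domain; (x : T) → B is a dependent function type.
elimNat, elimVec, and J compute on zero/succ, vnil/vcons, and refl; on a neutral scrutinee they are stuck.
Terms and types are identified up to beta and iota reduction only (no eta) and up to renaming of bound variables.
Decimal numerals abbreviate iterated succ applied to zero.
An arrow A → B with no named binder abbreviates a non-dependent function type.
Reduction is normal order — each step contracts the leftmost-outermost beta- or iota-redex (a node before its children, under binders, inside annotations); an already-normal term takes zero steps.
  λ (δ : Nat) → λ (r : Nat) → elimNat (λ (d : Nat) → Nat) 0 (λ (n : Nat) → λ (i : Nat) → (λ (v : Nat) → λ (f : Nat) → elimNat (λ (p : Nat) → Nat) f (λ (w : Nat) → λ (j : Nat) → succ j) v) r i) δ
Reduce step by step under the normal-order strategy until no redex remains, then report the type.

reduction (normal order):
  λ (δ : Nat) → λ (r : Nat) → elimNat (λ (d : Nat) → Nat) 0 (λ (n : Nat) → λ (i : Nat) → (λ (v : Nat) → λ (f : Nat) → elimNat (λ (p : Nat) → Nat) f (λ (w : Nat) → λ (j : Nat) → succ j) v) r i) δ
  ~> λ (δ : Nat) → λ (r : Nat) → elimNat (λ (d : Nat) → Nat) 0 (λ (n : Nat) → λ (i : Nat) → (λ (v : Nat) → elimNat (λ (f : Nat) → Nat) v (λ (p : Nat) → λ (w : Nat) → succ w) r) i) δ
  ~> λ (δ : Nat) → λ (r : Nat) → elimNat (λ (d : Nat) → Nat) 0 (λ (n : Nat) → λ (i : Nat) → elimNat (λ (v : Nat) → Nat) i (λ (f : Nat) → λ (p : Nat) → succ p) r) δ
inferred type:
  Nat → Nat → Nat


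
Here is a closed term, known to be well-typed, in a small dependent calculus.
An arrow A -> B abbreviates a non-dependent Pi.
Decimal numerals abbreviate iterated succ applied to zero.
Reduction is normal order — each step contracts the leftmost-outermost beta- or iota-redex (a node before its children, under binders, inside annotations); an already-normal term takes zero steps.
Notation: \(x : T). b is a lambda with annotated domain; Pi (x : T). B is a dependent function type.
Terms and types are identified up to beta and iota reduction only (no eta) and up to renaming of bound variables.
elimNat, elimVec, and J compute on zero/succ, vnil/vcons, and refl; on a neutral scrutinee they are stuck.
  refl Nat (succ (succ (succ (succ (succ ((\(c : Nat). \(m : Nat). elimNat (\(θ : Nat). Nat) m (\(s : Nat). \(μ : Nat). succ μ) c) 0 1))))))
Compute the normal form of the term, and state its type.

resulting normal form:
  refl Nat 6
type:
  Eq Nat 6 6


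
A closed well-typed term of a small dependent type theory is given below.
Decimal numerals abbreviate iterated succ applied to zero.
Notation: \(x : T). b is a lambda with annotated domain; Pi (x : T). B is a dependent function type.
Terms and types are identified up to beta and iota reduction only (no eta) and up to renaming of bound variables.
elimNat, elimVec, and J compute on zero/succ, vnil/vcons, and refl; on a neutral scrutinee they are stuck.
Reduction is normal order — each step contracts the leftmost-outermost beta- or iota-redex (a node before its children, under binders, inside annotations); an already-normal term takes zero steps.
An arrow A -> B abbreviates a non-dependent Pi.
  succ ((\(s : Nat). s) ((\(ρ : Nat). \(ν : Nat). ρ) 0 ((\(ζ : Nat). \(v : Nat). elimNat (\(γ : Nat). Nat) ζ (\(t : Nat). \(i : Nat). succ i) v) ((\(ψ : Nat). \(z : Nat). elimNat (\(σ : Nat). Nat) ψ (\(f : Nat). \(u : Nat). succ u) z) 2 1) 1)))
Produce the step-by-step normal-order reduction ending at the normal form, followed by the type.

normal-order reduction:
  succ ((\(s : Nat). s) ((\(ρ : Nat). \(ν : Nat). ρ) 0 ((\(ζ : Nat). \(v : Nat). elimNat (\(γ : Nat). Nat) ζ (\(t : Nat). \(i : Nat). succ i) v) ((\(ψ : Nat). \(z : Nat). elimNat (\(σ : Nat). Nat) ψ (\(f : Nat). \(u : Nat). succ u) z) 2 1) 1)))
  ~> succ ((\(s : Nat). \(ρ : Nat). s) 0 ((\(ν : Nat). \(ζ : Nat). elimNat (\(v : Nat). Nat) ν (\(γ : Nat). \(t : Nat). succ t) ζ) ((\(i : Nat). \(ψ : Nat). elimNat (\(z : Nat). Nat) i (\(σ : Nat). \(f : Nat). succ f) ψ) 2 1) 1))
  ~> succ ((\(s : Nat). 0) ((\(ρ : Nat). \(ν : Nat). elimNat (\(ζ : Nat). Nat) ρ (\(v : Nat). \(γ : Nat). succ γ) ν) ((\(t : Nat). \(i : Nat). elimNat (\(ψ : Nat). Nat) t (\(z : Nat). \(σ : Nat). succ σ) i) 2 1) 1))
  ~> 1
the term's type:
  Nat


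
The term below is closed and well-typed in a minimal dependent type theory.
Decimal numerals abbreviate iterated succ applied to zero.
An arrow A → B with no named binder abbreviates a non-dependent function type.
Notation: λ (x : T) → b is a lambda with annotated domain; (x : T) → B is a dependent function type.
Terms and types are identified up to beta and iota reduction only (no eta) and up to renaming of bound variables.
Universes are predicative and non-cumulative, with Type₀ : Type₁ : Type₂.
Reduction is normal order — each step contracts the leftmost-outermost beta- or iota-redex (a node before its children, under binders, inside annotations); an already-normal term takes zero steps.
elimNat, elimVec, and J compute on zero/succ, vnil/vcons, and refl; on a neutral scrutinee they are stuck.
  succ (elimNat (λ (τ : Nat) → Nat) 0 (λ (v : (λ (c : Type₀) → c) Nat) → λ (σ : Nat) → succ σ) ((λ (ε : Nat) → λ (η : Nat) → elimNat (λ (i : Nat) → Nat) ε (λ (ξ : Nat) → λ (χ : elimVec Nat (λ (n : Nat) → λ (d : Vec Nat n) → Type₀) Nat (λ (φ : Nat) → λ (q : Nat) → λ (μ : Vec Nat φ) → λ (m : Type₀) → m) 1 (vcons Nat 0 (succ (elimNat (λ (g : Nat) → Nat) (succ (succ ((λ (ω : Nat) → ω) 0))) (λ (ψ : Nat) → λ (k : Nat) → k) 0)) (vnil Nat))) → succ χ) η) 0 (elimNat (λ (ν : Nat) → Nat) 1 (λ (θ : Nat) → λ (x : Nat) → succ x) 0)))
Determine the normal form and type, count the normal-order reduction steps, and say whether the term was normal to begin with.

resulting normal form:
  2
the term's type:
  Nat
steps to reach normal form (normal order): 18
started in normal form: no
first contracted redex: a beta-redex


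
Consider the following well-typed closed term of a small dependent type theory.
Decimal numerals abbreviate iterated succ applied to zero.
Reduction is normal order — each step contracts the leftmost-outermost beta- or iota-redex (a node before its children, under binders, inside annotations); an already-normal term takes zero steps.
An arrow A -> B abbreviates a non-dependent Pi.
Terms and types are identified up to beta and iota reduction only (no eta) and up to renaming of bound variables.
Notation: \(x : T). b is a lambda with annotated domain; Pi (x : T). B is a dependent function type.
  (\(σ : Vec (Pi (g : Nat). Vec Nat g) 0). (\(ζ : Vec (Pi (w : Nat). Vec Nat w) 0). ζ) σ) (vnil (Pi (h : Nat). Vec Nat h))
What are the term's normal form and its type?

resulting normal form:
  vnil (Pi (σ : Nat). Vec Nat σ)
inferred type:
  Vec (Pi (σ : Nat). Vec Nat σ) 0
observation: the term reaches its normal form after 2 normal-order steps.


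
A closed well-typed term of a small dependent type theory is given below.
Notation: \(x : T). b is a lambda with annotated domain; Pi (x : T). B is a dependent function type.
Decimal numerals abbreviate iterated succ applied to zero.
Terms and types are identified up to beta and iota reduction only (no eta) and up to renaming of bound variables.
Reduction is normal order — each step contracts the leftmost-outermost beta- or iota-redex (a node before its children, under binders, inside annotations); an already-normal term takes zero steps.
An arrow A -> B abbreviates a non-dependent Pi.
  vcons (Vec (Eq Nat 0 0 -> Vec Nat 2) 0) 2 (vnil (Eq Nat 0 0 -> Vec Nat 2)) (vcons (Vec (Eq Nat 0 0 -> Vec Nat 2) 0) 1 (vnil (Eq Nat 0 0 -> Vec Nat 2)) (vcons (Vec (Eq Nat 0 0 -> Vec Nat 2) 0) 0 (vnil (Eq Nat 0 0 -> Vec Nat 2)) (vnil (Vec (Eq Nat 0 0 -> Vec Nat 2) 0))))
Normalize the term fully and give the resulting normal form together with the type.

reduced normal form:
  vcons (Vec (Eq Nat 0 0 -> Vec Nat 2) 0) 2 (vnil (Eq Nat 0 0 -> Vec Nat 2)) (vcons (Vec (Eq Nat 0 0 -> Vec Nat 2) 0) 1 (vnil (Eq Nat 0 0 -> Vec Nat 2)) (vcons (Vec (Eq Nat 0 0 -> Vec Nat 2) 0) 0 (vnil (Eq Nat 0 0 -> Vec Nat 2)) (vnil (Vec (Eq Nat 0 0 -> Vec Nat 2) 0))))
the term's type:
  Vec (Vec (Eq Nat 0 0 -> Vec Nat 2) 0) 3
observation: the term is already in normal form.


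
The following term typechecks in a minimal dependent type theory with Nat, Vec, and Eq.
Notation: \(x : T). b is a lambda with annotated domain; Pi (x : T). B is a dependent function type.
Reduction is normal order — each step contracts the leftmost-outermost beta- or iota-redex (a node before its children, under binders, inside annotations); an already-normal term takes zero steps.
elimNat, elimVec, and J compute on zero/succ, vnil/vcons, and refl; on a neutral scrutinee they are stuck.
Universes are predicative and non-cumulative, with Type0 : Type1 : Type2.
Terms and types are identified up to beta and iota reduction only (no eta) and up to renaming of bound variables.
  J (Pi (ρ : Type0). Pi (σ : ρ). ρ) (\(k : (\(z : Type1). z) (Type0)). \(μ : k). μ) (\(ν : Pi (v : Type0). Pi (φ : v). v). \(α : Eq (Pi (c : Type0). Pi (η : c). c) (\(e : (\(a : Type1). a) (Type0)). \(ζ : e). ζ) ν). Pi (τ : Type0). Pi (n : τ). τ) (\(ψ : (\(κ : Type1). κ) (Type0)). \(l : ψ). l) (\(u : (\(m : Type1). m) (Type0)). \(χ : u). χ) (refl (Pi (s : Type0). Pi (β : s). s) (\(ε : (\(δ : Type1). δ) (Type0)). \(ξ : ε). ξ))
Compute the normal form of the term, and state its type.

resulting normal form:
  \(ρ : Type0). \(σ : ρ). σ
type:
  Pi (ρ : Type0). Pi (σ : ρ). ρ


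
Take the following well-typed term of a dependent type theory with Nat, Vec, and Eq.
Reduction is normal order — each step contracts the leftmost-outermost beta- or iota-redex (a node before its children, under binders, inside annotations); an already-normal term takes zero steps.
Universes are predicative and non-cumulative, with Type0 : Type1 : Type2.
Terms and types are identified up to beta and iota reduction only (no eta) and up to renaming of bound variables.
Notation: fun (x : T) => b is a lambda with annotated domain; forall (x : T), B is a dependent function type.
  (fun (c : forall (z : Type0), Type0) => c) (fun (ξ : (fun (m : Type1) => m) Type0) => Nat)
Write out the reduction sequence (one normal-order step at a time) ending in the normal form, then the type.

reduction (normal order):
  (fun (c : forall (z : Type0), Type0) => c) (fun (ξ : (fun (m : Type1) => m) Type0) => Nat)
  ~> fun (c : (fun (z : Type1) => z) Type0) => Nat
  ~> fun (c : Type0) => Nat
inferred type:
  forall (c : Type0), Type0


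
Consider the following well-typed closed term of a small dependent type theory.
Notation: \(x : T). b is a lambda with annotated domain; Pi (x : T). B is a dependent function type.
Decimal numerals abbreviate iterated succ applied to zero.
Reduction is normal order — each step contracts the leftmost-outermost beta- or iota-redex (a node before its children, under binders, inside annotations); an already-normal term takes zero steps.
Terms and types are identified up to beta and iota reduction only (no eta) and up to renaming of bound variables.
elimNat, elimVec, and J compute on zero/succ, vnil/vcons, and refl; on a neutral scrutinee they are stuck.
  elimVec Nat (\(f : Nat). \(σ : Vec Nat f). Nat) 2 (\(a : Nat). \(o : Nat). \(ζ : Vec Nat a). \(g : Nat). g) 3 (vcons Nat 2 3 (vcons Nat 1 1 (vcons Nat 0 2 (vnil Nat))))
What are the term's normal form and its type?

normal form:
  2
type:
  Nat
observation: reduction starts at an elimVec iota-redex, and 16 normal-order steps reach the normal form.


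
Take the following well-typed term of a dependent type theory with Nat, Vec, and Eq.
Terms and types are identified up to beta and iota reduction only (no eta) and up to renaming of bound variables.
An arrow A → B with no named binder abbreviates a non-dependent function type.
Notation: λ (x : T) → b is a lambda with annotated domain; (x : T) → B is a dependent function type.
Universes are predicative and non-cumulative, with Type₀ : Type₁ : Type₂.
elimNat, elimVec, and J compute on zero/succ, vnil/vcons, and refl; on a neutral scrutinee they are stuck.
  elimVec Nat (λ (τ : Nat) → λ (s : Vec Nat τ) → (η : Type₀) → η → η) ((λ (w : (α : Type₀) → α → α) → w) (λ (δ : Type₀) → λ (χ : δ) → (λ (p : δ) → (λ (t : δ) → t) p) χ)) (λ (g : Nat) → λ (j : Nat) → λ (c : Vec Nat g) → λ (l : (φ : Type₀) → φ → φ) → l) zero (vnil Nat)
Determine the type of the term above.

inferred type:
  (τ : Type₀) → τ → τ


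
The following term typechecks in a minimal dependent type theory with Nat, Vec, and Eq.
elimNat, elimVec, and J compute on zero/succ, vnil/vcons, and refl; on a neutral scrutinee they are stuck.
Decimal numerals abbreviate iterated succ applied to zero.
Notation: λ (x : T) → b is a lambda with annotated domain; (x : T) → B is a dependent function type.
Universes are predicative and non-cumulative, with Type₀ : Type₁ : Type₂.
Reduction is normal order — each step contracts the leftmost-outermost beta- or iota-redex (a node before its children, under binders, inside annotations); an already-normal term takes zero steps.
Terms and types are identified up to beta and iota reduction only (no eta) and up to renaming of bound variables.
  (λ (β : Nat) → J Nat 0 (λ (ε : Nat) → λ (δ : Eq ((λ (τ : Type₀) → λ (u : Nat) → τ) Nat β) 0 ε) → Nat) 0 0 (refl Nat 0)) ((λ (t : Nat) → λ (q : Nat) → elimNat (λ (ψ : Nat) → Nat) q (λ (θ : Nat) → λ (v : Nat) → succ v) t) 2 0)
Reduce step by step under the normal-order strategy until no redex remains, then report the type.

normal-order reduction:
  (λ (β : Nat) → J Nat 0 (λ (ε : Nat) → λ (δ : Eq ((λ (τ : Type₀) → λ (u : Nat) → τ) Nat β) 0 ε) → Nat) 0 0 (refl Nat 0)) ((λ (t : Nat) → λ (q : Nat) → elimNat (λ (ψ : Nat) → Nat) q (λ (θ : Nat) → λ (v : Nat) → succ v) t) 2 0)
  ~> J Nat 0 (λ (β : Nat) → λ (ε : Eq ((λ (δ : Type₀) → λ (τ : Nat) → δ) Nat ((λ (u : Nat) → λ (t : Nat) → elimNat (λ (q : Nat) → Nat) t (λ (ψ : Nat) → λ (θ : Nat) → succ θ) u) 2 0)) 0 β) → Nat) 0 0 (refl Nat 0)
  ~> 0
the term's type:
  Nat


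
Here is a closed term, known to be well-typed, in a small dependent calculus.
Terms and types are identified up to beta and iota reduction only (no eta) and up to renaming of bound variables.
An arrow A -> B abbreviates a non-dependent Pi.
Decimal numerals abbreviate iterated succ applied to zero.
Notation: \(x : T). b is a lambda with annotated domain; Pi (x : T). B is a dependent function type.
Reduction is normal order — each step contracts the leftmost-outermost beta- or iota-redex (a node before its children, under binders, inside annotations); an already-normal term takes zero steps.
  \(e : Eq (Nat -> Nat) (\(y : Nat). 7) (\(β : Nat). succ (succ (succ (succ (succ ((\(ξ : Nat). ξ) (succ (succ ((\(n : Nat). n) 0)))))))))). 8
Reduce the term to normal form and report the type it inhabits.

resulting normal form:
  \(e : Eq (Nat -> Nat) (\(y : Nat). 7) (\(β : Nat). 7)). 8
type:
  Eq (Nat -> Nat) (\(e : Nat). 7) (\(y : Nat). 7) -> Nat
observation: reduction starts at a beta-redex, and 2 normal-order steps reach the normal form.


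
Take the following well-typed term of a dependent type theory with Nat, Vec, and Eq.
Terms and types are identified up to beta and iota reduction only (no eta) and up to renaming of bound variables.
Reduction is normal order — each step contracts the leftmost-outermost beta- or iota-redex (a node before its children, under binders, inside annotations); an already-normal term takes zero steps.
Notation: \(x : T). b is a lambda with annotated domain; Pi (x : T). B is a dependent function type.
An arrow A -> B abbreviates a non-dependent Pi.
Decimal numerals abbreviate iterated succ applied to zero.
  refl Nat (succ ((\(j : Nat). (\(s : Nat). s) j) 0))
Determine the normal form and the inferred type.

reduced normal form:
  refl Nat 1
inferred type:
  Eq Nat 1 1
observation: normalization takes exactly 2 steps under the normal-order strategy.


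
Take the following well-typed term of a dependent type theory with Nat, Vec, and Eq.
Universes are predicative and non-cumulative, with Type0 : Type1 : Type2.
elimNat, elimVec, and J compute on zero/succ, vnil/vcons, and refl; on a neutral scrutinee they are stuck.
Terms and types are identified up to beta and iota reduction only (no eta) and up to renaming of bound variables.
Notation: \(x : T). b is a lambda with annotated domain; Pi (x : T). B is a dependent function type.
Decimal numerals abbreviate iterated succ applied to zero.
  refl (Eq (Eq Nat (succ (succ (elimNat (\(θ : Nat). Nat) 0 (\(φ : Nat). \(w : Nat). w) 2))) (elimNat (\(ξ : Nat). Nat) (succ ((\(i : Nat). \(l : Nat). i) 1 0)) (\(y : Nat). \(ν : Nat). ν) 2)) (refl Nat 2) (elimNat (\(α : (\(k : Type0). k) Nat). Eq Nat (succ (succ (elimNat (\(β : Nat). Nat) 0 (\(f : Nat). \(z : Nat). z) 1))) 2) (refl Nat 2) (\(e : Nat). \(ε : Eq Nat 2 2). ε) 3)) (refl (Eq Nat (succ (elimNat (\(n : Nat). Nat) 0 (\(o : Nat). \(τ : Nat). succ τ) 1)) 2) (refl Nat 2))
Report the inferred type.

the term's type:
  Eq (Eq (Eq Nat 2 2) (refl Nat 2) (refl Nat 2)) (refl (Eq Nat 2 2) (refl Nat 2)) (refl (Eq Nat 2 2) (refl Nat 2))


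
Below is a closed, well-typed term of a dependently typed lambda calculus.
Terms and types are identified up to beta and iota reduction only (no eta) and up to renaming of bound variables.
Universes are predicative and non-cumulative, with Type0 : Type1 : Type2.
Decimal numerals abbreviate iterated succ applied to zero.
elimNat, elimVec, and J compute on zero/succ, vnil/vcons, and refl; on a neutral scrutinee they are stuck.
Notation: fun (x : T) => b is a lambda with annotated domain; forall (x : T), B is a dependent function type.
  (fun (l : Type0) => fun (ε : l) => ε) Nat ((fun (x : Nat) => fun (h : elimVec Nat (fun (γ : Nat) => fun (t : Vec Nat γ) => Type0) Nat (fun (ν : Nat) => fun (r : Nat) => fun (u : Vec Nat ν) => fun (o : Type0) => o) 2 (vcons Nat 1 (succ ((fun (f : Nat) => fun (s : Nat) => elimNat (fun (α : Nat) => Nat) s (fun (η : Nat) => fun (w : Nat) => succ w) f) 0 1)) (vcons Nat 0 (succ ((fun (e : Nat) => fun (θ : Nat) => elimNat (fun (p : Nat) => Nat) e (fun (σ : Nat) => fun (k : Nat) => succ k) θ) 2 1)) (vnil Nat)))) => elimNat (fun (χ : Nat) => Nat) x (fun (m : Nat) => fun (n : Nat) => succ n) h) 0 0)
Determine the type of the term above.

the term's type:
  Nat


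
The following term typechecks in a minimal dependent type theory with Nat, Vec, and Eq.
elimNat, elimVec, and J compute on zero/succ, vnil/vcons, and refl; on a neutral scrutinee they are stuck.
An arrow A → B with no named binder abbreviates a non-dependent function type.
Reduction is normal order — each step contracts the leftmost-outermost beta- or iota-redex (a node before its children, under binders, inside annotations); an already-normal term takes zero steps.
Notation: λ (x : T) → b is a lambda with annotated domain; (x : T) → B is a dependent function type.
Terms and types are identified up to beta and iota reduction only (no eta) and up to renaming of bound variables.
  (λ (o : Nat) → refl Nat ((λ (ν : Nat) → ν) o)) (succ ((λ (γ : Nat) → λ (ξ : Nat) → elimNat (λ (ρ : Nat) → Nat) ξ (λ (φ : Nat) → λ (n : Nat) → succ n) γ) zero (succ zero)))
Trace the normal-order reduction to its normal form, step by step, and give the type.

normal-order reduction sequence:
  (λ (o : Nat) → refl Nat ((λ (ν : Nat) → ν) o)) (succ ((λ (γ : Nat) → λ (ξ : Nat) → elimNat (λ (ρ : Nat) → Nat) ξ (λ (φ : Nat) → λ (n : Nat) → succ n) γ) zero (succ zero)))
  ~> refl Nat ((λ (o : Nat) → o) (succ ((λ (ν : Nat) → λ (γ : Nat) → elimNat (λ (ξ : Nat) → Nat) γ (λ (ρ : Nat) → λ (φ : Nat) → succ φ) ν) zero (succ zero))))
  ~> refl Nat (succ ((λ (o : Nat) → λ (ν : Nat) → elimNat (λ (γ : Nat) → Nat) ν (λ (ξ : Nat) → λ (ρ : Nat) → succ ρ) o) zero (succ zero)))
  ~> refl Nat (succ ((λ (o : Nat) → elimNat (λ (ν : Nat) → Nat) o (λ (γ : Nat) → λ (ξ : Nat) → succ ξ) zero) (succ zero)))
  ~> refl Nat (succ (elimNat (λ (o : Nat) → Nat) (succ zero) (λ (ν : Nat) → λ (γ : Nat) → succ γ) zero))
  ~> refl Nat (succ (succ zero))
type:
  Eq Nat (succ (succ zero)) (succ (succ zero))


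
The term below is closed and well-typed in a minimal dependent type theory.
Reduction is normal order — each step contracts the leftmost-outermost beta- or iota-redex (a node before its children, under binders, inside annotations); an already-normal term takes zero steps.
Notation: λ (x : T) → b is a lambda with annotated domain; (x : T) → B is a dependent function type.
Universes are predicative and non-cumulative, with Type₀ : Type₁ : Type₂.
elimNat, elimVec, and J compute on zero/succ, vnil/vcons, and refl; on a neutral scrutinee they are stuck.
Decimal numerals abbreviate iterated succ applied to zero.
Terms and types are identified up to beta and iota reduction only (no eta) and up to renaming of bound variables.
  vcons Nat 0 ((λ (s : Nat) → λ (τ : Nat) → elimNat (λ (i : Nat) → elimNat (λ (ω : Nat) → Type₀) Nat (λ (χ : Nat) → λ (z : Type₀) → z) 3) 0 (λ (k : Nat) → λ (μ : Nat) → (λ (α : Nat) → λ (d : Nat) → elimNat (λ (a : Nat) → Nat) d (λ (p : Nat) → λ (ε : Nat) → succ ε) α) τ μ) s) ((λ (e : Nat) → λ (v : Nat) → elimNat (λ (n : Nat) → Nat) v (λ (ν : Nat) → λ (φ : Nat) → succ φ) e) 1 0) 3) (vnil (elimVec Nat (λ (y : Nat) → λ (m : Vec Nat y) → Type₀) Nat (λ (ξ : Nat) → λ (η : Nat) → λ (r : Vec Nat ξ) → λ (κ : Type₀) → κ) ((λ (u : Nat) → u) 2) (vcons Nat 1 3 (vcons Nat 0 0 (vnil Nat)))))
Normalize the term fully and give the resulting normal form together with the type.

normal form:
  vcons Nat 0 3 (vnil Nat)
type:
  Vec Nat 1
observation: the term reaches its normal form after 45 normal-order steps.


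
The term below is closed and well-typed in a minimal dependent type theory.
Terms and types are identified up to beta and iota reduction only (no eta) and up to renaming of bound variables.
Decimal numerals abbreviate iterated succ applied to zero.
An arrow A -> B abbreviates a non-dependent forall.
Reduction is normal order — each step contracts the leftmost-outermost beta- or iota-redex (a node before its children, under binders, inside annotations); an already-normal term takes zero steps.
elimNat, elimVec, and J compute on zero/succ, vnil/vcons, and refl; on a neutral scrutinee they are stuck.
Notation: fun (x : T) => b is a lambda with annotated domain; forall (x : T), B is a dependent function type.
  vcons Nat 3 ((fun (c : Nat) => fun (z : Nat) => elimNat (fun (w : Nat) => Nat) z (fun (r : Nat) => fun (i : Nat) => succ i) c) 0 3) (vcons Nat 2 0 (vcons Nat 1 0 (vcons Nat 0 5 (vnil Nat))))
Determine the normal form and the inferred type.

reduced normal form:
  vcons Nat 3 3 (vcons Nat 2 0 (vcons Nat 1 0 (vcons Nat 0 5 (vnil Nat))))
the term's type:
  Vec Nat 4


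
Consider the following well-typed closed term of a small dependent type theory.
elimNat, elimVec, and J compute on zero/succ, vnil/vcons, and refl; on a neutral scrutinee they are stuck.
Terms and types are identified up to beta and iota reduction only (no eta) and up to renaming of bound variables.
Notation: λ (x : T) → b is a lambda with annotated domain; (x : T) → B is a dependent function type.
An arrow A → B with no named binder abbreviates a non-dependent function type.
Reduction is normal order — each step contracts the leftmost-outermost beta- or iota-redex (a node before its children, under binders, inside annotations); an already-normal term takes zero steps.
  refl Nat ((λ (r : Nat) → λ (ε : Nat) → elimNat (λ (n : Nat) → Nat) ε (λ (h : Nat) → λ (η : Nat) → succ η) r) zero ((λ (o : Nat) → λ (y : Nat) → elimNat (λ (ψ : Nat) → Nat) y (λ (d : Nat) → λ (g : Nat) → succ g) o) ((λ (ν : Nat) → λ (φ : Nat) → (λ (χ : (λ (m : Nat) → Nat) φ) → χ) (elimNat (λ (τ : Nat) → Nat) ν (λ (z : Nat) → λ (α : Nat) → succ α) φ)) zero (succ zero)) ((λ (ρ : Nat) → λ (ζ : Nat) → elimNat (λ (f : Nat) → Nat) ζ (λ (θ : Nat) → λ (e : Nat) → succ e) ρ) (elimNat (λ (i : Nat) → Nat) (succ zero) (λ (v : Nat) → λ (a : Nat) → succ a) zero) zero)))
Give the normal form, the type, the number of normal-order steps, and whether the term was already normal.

reduced normal form:
  refl Nat (succ (succ zero))
type:
  Eq Nat (succ (succ zero)) (succ (succ zero))
steps to reach normal form (normal order): 23
started in normal form: no
first contracted redex: a beta-redex


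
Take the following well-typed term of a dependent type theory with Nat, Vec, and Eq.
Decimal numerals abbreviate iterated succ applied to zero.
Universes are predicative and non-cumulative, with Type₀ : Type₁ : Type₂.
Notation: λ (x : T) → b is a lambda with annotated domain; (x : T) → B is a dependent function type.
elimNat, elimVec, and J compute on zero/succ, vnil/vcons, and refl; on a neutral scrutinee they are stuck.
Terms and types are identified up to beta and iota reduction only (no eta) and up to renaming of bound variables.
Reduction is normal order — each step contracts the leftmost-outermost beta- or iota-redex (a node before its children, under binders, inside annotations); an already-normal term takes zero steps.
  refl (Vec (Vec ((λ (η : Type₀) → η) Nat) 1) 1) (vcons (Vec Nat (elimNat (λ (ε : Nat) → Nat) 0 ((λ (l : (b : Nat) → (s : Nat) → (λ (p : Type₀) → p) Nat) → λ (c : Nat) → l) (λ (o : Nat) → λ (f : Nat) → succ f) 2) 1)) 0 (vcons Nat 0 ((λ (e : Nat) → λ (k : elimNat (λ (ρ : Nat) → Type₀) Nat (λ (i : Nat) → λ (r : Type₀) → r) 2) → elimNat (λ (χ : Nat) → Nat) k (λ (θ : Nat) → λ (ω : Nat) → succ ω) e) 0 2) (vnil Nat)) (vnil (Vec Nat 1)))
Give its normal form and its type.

normal form:
  refl (Vec (Vec Nat 1) 1) (vcons (Vec Nat 1) 0 (vcons Nat 0 2 (vnil Nat)) (vnil (Vec Nat 1)))
inferred type:
  Eq (Vec (Vec Nat 1) 1) (vcons (Vec Nat 1) 0 (vcons Nat 0 2 (vnil Nat)) (vnil (Vec Nat 1))) (vcons (Vec Nat 1) 0 (vcons Nat 0 2 (vnil Nat)) (vnil (Vec Nat 1)))


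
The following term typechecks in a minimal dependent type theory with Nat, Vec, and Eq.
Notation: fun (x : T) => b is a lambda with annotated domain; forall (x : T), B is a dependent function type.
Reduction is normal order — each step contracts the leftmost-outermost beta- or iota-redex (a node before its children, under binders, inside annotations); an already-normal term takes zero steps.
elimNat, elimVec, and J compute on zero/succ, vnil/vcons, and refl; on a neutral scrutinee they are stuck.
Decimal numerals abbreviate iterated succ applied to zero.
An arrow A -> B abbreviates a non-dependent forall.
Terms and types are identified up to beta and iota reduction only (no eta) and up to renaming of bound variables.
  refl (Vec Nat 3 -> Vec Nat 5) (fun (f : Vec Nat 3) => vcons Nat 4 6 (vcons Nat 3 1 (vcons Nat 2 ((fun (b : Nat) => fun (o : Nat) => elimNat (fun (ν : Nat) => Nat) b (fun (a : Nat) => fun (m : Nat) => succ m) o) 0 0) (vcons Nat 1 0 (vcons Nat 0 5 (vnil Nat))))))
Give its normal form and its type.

reduced normal form:
  refl (Vec Nat 3 -> Vec Nat 5) (fun (f : Vec Nat 3) => vcons Nat 4 6 (vcons Nat 3 1 (vcons Nat 2 0 (vcons Nat 1 0 (vcons Nat 0 5 (vnil Nat))))))
inferred type:
  Eq (Vec Nat 3 -> Vec Nat 5) (fun (f : Vec Nat 3) => vcons Nat 4 6 (vcons Nat 3 1 (vcons Nat 2 0 (vcons Nat 1 0 (vcons Nat 0 5 (vnil Nat)))))) (fun (b : Vec Nat 3) => vcons Nat 4 6 (vcons Nat 3 1 (vcons Nat 2 0 (vcons Nat 1 0 (vcons Nat 0 5 (vnil Nat))))))
observation: reduction starts at a beta-redex, and 3 normal-order steps reach the normal form.


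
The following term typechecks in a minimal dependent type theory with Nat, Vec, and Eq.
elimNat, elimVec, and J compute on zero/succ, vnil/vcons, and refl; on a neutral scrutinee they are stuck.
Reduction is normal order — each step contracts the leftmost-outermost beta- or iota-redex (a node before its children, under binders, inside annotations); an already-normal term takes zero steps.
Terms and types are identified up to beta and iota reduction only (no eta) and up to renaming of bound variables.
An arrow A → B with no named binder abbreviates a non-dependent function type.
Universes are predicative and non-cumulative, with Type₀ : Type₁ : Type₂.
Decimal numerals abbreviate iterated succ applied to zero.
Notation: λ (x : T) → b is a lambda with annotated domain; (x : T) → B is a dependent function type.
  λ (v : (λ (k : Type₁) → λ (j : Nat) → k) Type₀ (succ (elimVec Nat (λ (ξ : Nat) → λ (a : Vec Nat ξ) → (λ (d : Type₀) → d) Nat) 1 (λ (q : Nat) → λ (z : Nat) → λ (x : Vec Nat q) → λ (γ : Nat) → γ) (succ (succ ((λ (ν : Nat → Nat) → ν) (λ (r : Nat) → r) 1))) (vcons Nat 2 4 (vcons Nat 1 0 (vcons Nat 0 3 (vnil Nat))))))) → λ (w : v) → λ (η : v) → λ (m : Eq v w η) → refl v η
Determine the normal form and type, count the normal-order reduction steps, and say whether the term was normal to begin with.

resulting normal form:
  λ (v : Type₀) → λ (k : v) → λ (j : v) → λ (ξ : Eq v k j) → refl v j
type:
  (v : Type₀) → (k : v) → (j : v) → Eq v k j → Eq v j j
steps to reach normal form (normal order): 2
already normal: no
first redex: a beta-redex


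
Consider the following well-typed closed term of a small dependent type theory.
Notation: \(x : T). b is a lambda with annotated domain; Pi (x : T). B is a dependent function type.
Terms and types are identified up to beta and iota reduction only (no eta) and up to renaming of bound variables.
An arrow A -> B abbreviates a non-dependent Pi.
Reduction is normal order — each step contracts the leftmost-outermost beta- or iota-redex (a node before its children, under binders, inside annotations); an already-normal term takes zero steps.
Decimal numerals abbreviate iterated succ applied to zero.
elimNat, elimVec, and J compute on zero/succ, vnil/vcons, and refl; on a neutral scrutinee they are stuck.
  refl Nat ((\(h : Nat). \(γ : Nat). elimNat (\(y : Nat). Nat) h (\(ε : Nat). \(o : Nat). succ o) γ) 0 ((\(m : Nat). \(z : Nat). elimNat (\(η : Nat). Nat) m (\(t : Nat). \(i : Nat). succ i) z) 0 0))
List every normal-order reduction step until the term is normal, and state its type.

normal-order reduction sequence:
  refl Nat ((\(h : Nat). \(γ : Nat). elimNat (\(y : Nat). Nat) h (\(ε : Nat). \(o : Nat). succ o) γ) 0 ((\(m : Nat). \(z : Nat). elimNat (\(η : Nat). Nat) m (\(t : Nat). \(i : Nat). succ i) z) 0 0))
  ~> refl Nat ((\(h : Nat). elimNat (\(γ : Nat). Nat) 0 (\(y : Nat). \(ε : Nat). succ ε) h) ((\(o : Nat). \(m : Nat). elimNat (\(z : Nat). Nat) o (\(η : Nat). \(t : Nat). succ t) m) 0 0))
  ~> refl Nat (elimNat (\(h : Nat). Nat) 0 (\(γ : Nat). \(y : Nat). succ y) ((\(ε : Nat). \(o : Nat). elimNat (\(m : Nat). Nat) ε (\(z : Nat). \(η : Nat). succ η) o) 0 0))
  ~> refl Nat (elimNat (\(h : Nat). Nat) 0 (\(γ : Nat). \(y : Nat). succ y) ((\(ε : Nat). elimNat (\(o : Nat). Nat) 0 (\(m : Nat). \(z : Nat). succ z) ε) 0))
  ~> refl Nat (elimNat (\(h : Nat). Nat) 0 (\(γ : Nat). \(y : Nat). succ y) (elimNat (\(ε : Nat). Nat) 0 (\(o : Nat). \(m : Nat). succ m) 0))
  ~> refl Nat (elimNat (\(h : Nat). Nat) 0 (\(γ : Nat). \(y : Nat). succ y) 0)
  ~> refl Nat 0
type:
  Eq Nat 0 0


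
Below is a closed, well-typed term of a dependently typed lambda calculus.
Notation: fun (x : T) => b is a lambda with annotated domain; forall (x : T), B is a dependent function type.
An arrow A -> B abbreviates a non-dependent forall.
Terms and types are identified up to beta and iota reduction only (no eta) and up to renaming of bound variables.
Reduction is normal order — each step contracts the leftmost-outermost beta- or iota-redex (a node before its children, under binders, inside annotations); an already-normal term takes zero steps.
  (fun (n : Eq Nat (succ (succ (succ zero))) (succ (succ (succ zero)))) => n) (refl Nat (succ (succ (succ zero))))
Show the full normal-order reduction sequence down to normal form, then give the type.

normal-order reduction:
  (fun (n : Eq Nat (succ (succ (succ zero))) (succ (succ (succ zero)))) => n) (refl Nat (succ (succ (succ zero))))
  ~> refl Nat (succ (succ (succ zero)))
the term's type:
  Eq Nat (succ (succ (succ zero))) (succ (succ (succ zero)))


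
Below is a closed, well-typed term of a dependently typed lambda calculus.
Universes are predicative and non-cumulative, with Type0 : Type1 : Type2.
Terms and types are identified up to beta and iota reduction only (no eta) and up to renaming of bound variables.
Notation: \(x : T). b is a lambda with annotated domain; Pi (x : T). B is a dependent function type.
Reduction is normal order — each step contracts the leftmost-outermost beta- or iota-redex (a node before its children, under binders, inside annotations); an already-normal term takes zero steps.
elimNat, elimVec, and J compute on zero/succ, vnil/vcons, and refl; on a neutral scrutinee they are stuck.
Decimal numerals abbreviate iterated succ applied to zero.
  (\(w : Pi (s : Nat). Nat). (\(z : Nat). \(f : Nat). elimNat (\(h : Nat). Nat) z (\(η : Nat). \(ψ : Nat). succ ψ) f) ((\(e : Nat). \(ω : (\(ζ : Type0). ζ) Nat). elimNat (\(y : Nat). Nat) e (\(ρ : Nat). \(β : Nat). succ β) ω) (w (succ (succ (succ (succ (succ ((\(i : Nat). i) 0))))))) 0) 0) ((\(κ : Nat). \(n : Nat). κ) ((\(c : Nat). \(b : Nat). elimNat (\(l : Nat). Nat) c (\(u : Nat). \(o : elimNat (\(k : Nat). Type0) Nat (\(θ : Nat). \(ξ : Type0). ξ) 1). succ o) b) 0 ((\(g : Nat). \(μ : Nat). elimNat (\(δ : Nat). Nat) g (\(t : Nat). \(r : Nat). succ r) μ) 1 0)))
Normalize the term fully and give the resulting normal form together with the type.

normal form:
  1
inferred type:
  Nat
observation: 22 normal-order steps separate the term from its normal form.


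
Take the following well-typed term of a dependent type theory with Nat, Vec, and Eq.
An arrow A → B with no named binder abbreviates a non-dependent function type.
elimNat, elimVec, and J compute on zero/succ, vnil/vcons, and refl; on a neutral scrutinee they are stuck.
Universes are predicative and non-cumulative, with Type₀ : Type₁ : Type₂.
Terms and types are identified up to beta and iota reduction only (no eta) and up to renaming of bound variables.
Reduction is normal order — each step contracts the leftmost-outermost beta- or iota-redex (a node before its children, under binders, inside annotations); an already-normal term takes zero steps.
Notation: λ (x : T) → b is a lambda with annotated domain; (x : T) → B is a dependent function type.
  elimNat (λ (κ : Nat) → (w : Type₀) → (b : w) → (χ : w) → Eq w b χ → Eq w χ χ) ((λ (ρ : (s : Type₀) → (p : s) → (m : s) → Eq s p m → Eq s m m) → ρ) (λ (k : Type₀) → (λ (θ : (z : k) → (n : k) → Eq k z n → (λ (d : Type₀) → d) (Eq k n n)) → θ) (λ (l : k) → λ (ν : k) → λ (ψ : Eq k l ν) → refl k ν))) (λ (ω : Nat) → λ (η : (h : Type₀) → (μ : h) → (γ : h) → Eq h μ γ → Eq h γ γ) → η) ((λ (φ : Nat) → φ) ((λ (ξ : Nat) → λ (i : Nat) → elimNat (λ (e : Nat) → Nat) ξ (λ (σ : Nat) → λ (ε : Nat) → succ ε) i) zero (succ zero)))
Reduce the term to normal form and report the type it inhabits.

normal form:
  λ (κ : Type₀) → λ (w : κ) → λ (b : κ) → λ (χ : Eq κ w b) → refl κ b
the term's type:
  (κ : Type₀) → (w : κ) → (b : κ) → Eq κ w b → Eq κ b b


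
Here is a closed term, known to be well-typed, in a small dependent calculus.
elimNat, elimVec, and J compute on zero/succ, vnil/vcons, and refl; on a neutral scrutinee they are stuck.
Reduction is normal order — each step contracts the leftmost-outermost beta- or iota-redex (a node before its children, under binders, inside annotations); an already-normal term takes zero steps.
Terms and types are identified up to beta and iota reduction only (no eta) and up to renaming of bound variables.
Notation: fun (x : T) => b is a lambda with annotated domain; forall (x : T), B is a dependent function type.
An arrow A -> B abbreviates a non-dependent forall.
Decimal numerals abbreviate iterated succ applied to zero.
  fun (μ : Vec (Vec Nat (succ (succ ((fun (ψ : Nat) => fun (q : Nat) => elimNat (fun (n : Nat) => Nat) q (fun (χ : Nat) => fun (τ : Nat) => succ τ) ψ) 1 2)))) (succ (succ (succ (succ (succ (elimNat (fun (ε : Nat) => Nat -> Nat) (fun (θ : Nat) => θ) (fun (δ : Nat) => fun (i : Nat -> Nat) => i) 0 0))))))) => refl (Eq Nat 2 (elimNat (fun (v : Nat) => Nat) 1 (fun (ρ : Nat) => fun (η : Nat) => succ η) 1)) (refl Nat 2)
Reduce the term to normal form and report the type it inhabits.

resulting normal form:
  fun (μ : Vec (Vec Nat 5) 5) => refl (Eq Nat 2 2) (refl Nat 2)
the term's type:
  Vec (Vec Nat 5) 5 -> Eq (Eq Nat 2 2) (refl Nat 2) (refl Nat 2)
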